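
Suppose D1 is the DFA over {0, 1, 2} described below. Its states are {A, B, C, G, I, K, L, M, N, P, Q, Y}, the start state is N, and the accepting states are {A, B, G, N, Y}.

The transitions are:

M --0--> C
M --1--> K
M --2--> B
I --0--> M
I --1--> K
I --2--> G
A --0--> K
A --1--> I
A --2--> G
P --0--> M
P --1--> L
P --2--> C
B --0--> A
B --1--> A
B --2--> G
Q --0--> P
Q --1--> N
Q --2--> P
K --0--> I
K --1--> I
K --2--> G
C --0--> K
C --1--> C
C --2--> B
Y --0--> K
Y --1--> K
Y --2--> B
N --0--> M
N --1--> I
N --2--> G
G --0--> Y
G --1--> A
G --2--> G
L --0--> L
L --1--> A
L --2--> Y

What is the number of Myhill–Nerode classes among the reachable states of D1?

States {L,P,Q} cannot be reached from the start state, so discard them.
Start with accepting vs non-accepting: {A,B,G,N,Y} | {C,I,K,M}.
On input 0, block {A,B,G,N,Y} splits into {A,N,Y} and {B,G}.
No further refinement is possible. Final partition (3 blocks): {A,N,Y} | {C,I,K,M} | {B,G}.

3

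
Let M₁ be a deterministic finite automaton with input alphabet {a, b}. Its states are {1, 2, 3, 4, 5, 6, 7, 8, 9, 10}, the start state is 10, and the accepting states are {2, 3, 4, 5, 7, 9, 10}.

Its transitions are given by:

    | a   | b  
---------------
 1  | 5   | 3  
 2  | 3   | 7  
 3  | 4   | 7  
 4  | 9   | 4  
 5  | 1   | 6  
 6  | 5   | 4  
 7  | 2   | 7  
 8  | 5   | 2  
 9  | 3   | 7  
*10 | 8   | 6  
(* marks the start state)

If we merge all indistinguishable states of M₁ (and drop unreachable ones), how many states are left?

Initial partition by acceptance: {2,3,4,5,7,9,10} | {1,6,8}.
On input a, block {2,3,4,5,7,9,10} splits into {2,3,4,7,9} and {5,10}.
The partition is now stable with 3 blocks: {2,3,4,7,9} | {1,6,8} | {5,10}.

3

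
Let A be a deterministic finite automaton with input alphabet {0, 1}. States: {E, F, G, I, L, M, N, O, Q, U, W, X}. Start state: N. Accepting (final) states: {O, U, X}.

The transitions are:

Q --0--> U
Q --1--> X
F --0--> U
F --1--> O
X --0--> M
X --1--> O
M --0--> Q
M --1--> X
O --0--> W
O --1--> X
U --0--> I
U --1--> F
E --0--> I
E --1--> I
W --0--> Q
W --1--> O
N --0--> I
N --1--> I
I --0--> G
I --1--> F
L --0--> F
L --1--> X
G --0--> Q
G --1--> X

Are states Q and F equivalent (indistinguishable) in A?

Yes

States {E,L} cannot be reached from the start state, so discard them.
Start with accepting vs non-accepting: {O,U,X} | {F,G,I,M,N,Q,W}.
On input 1, block {O,U,X} splits into {O,X} and {U}.
Refine {F,G,I,M,N,Q,W} on symbol 0: members go to different blocks, giving {G,I,M,N,W} and {F,Q}.
Split {G,I,M,N,W} by δ(·,0) → {G,M,W} and {I,N}.
Refine {I,N} on symbol 0: members go to different blocks, giving {I} and {N}.
Stable partition: {O,X} | {G,M,W} | {U} | {F,Q} | {I} | {N} — 6 equivalence classes.
Q and F lie in the same block of the stable partition, so they are equivalent — no string distinguishes them.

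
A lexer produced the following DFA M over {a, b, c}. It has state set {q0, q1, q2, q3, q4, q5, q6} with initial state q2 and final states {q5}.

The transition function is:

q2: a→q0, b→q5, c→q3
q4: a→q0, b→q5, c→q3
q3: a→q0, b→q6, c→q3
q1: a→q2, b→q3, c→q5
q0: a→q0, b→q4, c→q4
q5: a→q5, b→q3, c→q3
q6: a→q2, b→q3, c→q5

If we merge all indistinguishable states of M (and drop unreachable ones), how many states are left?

5

States {q1} cannot be reached from the start state, so discard them.
P0 = {q5} | {q0,q2,q3,q4,q6}.
Refine {q0,q2,q3,q4,q6} on symbol b: members go to different blocks, giving {q0,q3,q6} and {q2,q4}.
On input a, block {q0,q3,q6} splits into {q0,q3} and {q6}.
Split {q0,q3} by δ(·,b) → {q0} and {q3}.
Stable partition: {q5} | {q0} | {q2,q4} | {q6} | {q3} — 5 equivalence classes.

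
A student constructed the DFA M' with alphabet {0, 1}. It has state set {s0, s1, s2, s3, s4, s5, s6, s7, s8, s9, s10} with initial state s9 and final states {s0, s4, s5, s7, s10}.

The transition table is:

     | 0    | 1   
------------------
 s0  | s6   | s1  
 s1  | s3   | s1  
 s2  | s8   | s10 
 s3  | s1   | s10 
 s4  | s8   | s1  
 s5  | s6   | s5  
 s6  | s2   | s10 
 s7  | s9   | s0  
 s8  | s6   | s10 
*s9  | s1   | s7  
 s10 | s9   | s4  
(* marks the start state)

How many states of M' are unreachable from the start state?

No path from s9 leads to s5; the other 10 states are all reachable.

1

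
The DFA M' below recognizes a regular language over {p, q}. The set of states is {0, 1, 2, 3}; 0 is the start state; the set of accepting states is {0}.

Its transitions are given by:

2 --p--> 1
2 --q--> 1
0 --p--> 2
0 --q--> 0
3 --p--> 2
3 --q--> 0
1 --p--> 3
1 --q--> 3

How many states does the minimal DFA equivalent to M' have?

All states are reachable from the start state.
Start with accepting vs non-accepting: {0} | {1,2,3}.
Split {1,2,3} by δ(·,q) → {1,2} and {3}.
On input p, block {1,2} splits into {1} and {2}.
No further refinement is possible. Final partition (4 blocks): {0} | {1} | {3} | {2}.

4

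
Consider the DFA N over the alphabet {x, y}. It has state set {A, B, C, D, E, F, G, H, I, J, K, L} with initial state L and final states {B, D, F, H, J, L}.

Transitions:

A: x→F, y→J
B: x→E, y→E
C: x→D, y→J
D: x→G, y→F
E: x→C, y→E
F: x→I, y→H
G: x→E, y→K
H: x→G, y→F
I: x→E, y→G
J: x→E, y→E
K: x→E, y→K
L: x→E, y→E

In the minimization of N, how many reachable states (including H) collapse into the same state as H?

3

States {A,B} cannot be reached from the start state, so discard them.
Initial partition by acceptance: {D,F,H,J,L} | {C,E,G,I,K}.
On input y, block {D,F,H,J,L} splits into {D,F,H} and {J,L}.
Split {C,E,G,I,K} by δ(·,x) → {E,G,I,K} and {C}.
Split {E,G,I,K} by δ(·,x) → {G,I,K} and {E}.
No further refinement is possible. Final partition (5 blocks): {D,F,H} | {G,I,K} | {J,L} | {C} | {E}.
State H belongs to the block {D,F,H}, which has 3 states.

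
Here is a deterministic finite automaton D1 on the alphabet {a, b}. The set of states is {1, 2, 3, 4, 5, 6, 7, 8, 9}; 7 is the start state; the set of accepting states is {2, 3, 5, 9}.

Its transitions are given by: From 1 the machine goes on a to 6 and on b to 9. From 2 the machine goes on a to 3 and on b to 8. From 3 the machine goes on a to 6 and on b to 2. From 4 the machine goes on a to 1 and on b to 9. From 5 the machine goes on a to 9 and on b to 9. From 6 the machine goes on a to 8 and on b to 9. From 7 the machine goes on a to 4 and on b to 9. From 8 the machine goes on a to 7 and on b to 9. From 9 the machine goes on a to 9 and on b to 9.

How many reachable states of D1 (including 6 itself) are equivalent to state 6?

5

First remove the unreachable states {2,3,5}; 6 states remain.
Initial partition by acceptance: {9} | {1,4,6,7,8}.
Stable partition: {9} | {1,4,6,7,8} — 2 equivalence classes.
State 6 belongs to the block {1,4,6,7,8}, which has 5 states.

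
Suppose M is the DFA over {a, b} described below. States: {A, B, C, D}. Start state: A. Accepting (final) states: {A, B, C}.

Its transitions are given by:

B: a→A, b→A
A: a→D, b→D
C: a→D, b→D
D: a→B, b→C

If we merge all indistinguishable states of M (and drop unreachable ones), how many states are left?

Every state is reachable, so we keep all 4.
Initial partition by acceptance: {A,B,C} | {D}.
Refine {A,B,C} on symbol a: members go to different blocks, giving {A,C} and {B}.
No further refinement is possible. Final partition (3 blocks): {A,C} | {D} | {B}.

3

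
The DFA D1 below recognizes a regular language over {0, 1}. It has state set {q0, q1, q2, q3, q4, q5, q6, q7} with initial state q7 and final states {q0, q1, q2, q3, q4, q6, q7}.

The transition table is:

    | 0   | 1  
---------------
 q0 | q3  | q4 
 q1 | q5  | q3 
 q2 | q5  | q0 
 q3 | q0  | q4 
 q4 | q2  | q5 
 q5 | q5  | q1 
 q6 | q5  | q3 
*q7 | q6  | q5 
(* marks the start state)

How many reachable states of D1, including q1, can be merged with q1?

All states are reachable from the start state.
Start with accepting vs non-accepting: {q0,q1,q2,q3,q4,q6,q7} | {q5}.
On input 0, block {q0,q1,q2,q3,q4,q6,q7} splits into {q0,q3,q4,q7} and {q1,q2,q6}.
On input 0, block {q0,q3,q4,q7} splits into {q0,q3} and {q4,q7}.
No further refinement is possible. Final partition (4 blocks): {q0,q3} | {q5} | {q1,q2,q6} | {q4,q7}.
State q1 belongs to the block {q1,q2,q6}, which has 3 states.

3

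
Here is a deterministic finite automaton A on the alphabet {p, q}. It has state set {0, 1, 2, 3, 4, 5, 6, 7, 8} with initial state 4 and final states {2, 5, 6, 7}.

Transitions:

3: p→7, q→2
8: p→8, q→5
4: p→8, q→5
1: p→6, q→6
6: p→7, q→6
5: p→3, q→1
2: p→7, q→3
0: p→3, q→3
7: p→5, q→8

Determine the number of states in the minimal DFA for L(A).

First remove the unreachable states {0}; 8 states remain.
Start with accepting vs non-accepting: {2,5,6,7} | {1,3,4,8}.
Split {2,5,6,7} by δ(·,p) → {2,6,7} and {5}.
Split {2,6,7} by δ(·,p) → {2,6} and {7}.
Split {2,6} by δ(·,q) → {2} and {6}.
On input p, block {1,3,4,8} splits into {4,8} and {1} and {3}.
Stable partition: {2} | {4,8} | {5} | {7} | {6} | {1} | {3} — 7 equivalence classes.

7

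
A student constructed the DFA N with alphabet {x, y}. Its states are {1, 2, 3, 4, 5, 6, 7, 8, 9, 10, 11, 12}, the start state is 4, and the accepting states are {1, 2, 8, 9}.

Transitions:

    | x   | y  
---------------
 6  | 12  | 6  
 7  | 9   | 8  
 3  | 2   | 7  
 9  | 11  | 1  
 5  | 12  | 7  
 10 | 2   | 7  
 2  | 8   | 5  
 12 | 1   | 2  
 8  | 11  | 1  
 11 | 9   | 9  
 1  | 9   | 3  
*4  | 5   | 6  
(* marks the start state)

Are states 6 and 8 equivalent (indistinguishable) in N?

No

First remove the unreachable states {10}; 11 states remain.
P0 = {1,2,8,9} | {3,4,5,6,7,11,12}.
Split {1,2,8,9} by δ(·,x) → {1,2} and {8,9}.
On input x, block {3,4,5,6,7,11,12} splits into {4,5,6} and {3,12} and {7,11}.
On input y, block {1,2} splits into {1} and {2}.
Refine {4,5,6} on symbol x: members go to different blocks, giving {5,6} and {4}.
Refine {5,6} on symbol y: members go to different blocks, giving {5} and {6}.
Split {3,12} by δ(·,x) → {3} and {12}.
Stable partition: {1} | {5} | {8,9} | {3} | {7,11} | {2} | {4} | {6} | {12} — 9 equivalence classes.
6 and 8 end up in different blocks, so they are distinguishable. For instance, the string 'ε' is accepted from only 8.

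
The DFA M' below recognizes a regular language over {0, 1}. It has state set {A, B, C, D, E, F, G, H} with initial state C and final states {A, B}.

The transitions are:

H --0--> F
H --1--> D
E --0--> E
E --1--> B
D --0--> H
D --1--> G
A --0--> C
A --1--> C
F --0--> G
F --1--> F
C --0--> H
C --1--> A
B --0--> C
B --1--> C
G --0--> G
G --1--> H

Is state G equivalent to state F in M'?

Yes

Reachable states from the start: {A,C,D,F,G,H}. Unreachable: {B,E} — drop them.
Start with accepting vs non-accepting: {A} | {C,D,F,G,H}.
Split {C,D,F,G,H} by δ(·,1) → {D,F,G,H} and {C}.
No further refinement is possible. Final partition (3 blocks): {A} | {D,F,G,H} | {C}.
G and F lie in the same block of the stable partition, so they are equivalent — no string distinguishes them.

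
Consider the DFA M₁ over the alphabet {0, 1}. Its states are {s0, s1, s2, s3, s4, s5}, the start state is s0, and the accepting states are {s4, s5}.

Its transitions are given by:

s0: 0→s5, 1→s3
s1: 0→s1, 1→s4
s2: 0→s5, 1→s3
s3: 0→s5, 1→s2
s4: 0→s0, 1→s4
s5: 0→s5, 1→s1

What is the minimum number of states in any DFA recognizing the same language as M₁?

4

Every state is reachable, so we keep all 6.
Initial partition by acceptance: {s4,s5} | {s0,s1,s2,s3}.
On input 0, block {s4,s5} splits into {s4} and {s5}.
On input 0, block {s0,s1,s2,s3} splits into {s0,s2,s3} and {s1}.
No further refinement is possible. Final partition (4 blocks): {s4} | {s0,s2,s3} | {s5} | {s1}.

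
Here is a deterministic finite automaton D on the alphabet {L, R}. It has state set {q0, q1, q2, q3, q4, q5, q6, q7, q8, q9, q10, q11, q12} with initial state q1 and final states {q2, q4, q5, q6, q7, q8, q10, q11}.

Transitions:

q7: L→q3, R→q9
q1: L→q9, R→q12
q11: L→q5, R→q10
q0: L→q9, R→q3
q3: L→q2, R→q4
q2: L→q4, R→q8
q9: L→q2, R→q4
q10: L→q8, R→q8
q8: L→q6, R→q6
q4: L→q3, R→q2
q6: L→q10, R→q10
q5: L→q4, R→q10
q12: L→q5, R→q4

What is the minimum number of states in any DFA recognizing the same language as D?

First remove the unreachable states {q0,q7,q11}; 10 states remain.
Initial partition by acceptance: {q2,q4,q5,q6,q8,q10} | {q1,q3,q9,q12}.
Split {q2,q4,q5,q6,q8,q10} by δ(·,L) → {q2,q5,q6,q8,q10} and {q4}.
Split {q2,q5,q6,q8,q10} by δ(·,L) → {q6,q8,q10} and {q2,q5}.
Refine {q1,q3,q9,q12} on symbol L: members go to different blocks, giving {q3,q9,q12} and {q1}.
The partition is now stable with 5 blocks: {q6,q8,q10} | {q3,q9,q12} | {q4} | {q2,q5} | {q1}.

5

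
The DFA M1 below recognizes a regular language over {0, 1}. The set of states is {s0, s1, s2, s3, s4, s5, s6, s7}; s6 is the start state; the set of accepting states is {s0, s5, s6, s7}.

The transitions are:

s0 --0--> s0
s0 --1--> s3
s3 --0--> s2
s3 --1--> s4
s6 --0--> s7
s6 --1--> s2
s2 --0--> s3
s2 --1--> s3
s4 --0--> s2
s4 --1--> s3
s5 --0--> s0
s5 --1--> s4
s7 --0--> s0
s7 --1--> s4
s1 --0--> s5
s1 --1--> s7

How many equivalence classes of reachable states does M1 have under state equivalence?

2

First remove the unreachable states {s1,s5}; 6 states remain.
Initial partition by acceptance: {s0,s6,s7} | {s2,s3,s4}.
No further refinement is possible. Final partition (2 blocks): {s0,s6,s7} | {s2,s3,s4}.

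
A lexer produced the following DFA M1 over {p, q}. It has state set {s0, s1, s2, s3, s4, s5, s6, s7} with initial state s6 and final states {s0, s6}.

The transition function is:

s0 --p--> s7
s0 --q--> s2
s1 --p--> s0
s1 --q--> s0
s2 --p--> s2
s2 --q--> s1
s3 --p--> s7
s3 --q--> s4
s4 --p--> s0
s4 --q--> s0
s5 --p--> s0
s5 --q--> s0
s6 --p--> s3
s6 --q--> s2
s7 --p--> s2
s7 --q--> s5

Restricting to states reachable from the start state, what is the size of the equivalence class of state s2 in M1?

3

All states are reachable from the start state.
Initial partition by acceptance: {s0,s6} | {s1,s2,s3,s4,s5,s7}.
Split {s1,s2,s3,s4,s5,s7} by δ(·,p) → {s1,s4,s5} and {s2,s3,s7}.
The partition is now stable with 3 blocks: {s0,s6} | {s1,s4,s5} | {s2,s3,s7}.
State s2 belongs to the block {s2,s3,s7}, which has 3 states.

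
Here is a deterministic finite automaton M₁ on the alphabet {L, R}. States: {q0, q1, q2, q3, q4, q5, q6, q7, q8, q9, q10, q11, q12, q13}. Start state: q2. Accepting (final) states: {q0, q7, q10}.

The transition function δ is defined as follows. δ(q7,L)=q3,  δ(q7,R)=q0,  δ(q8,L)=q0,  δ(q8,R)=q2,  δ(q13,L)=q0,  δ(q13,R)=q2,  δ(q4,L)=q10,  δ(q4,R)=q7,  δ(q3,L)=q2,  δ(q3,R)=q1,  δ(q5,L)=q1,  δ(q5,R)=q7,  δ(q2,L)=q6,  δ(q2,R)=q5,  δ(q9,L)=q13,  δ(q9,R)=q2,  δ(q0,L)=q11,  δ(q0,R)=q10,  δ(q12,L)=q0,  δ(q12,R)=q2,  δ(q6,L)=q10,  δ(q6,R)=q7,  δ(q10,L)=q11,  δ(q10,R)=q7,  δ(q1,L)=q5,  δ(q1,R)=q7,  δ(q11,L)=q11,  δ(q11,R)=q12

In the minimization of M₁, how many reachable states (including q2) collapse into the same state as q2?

First remove the unreachable states {q4,q8,q9,q13}; 10 states remain.
Start with accepting vs non-accepting: {q0,q7,q10} | {q1,q2,q3,q5,q6,q11,q12}.
Refine {q1,q2,q3,q5,q6,q11,q12} on symbol L: members go to different blocks, giving {q1,q2,q3,q5,q11} and {q6,q12}.
On input L, block {q1,q2,q3,q5,q11} splits into {q1,q3,q5,q11} and {q2}.
Split {q1,q3,q5,q11} by δ(·,L) → {q1,q5,q11} and {q3}.
Refine {q0,q7,q10} on symbol L: members go to different blocks, giving {q0,q10} and {q7}.
Refine {q0,q10} on symbol R: members go to different blocks, giving {q0} and {q10}.
Split {q1,q5,q11} by δ(·,R) → {q1,q5} and {q11}.
Split {q6,q12} by δ(·,L) → {q6} and {q12}.
Stable partition: {q0} | {q1,q5} | {q6} | {q2} | {q3} | {q7} | {q10} | {q11} | {q12} — 9 equivalence classes.
The equivalence class containing q2 is {q2}, of size 1.

1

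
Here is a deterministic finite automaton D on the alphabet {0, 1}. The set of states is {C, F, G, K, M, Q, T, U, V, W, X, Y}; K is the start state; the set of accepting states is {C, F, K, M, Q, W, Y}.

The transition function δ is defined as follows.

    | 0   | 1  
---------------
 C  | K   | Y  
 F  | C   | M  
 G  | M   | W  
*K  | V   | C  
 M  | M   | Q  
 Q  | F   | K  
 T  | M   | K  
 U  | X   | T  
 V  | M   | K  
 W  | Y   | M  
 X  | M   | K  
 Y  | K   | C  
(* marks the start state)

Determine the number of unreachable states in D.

BFS from K reaches {C, F, K, M, Q, V, Y}; the 5 state(s) G, T, U, W, X are never visited.

5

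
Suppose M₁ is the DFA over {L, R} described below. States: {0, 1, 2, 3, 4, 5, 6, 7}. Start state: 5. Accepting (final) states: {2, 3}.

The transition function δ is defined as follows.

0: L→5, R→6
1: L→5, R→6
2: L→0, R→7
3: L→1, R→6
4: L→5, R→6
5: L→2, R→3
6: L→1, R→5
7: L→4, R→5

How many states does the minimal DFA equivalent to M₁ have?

4

Every state is reachable, so we keep all 8.
P0 = {2,3} | {0,1,4,5,6,7}.
On input L, block {0,1,4,5,6,7} splits into {0,1,4,6,7} and {5}.
On input L, block {0,1,4,6,7} splits into {0,1,4} and {6,7}.
No further refinement is possible. Final partition (4 blocks): {2,3} | {0,1,4} | {5} | {6,7}.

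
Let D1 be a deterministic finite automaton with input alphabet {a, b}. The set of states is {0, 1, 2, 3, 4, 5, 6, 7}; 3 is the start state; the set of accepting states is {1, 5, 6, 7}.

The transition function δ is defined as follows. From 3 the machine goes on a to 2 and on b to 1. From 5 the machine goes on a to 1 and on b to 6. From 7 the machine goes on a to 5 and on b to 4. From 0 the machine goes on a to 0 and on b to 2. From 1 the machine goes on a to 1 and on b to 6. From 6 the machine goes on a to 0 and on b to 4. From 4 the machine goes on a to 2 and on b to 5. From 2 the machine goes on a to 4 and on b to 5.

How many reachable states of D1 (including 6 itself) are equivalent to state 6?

1

First remove the unreachable states {7}; 7 states remain.
P0 = {1,5,6} | {0,2,3,4}.
Refine {1,5,6} on symbol a: members go to different blocks, giving {1,5} and {6}.
Split {0,2,3,4} by δ(·,b) → {2,3,4} and {0}.
Stable partition: {1,5} | {2,3,4} | {6} | {0} — 4 equivalence classes.
State 6 belongs to the block {6}, which has 1 states.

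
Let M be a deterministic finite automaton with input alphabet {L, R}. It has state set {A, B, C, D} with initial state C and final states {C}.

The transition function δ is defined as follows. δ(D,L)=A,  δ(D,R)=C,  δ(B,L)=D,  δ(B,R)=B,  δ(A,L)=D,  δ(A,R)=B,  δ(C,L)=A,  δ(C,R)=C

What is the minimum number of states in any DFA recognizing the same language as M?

Every state is reachable, so we keep all 4.
Initial partition by acceptance: {C} | {A,B,D}.
Refine {A,B,D} on symbol R: members go to different blocks, giving {A,B} and {D}.
No further refinement is possible. Final partition (3 blocks): {C} | {A,B} | {D}.

3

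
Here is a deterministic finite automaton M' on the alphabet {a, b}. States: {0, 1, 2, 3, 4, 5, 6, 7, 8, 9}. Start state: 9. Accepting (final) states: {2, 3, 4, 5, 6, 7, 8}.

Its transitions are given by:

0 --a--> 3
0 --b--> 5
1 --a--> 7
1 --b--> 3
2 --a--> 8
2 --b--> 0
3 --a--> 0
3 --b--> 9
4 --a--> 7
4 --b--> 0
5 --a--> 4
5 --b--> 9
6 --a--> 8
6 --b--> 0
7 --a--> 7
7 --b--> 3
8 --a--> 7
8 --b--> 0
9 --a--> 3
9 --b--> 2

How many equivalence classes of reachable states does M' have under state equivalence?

First remove the unreachable states {1,6}; 8 states remain.
Initial partition by acceptance: {2,3,4,5,7,8} | {0,9}.
Split {2,3,4,5,7,8} by δ(·,a) → {2,4,5,7,8} and {3}.
On input b, block {2,4,5,7,8} splits into {2,4,5,8} and {7}.
Refine {2,4,5,8} on symbol a: members go to different blocks, giving {2,5} and {4,8}.
The partition is now stable with 5 blocks: {2,5} | {0,9} | {3} | {7} | {4,8}.

5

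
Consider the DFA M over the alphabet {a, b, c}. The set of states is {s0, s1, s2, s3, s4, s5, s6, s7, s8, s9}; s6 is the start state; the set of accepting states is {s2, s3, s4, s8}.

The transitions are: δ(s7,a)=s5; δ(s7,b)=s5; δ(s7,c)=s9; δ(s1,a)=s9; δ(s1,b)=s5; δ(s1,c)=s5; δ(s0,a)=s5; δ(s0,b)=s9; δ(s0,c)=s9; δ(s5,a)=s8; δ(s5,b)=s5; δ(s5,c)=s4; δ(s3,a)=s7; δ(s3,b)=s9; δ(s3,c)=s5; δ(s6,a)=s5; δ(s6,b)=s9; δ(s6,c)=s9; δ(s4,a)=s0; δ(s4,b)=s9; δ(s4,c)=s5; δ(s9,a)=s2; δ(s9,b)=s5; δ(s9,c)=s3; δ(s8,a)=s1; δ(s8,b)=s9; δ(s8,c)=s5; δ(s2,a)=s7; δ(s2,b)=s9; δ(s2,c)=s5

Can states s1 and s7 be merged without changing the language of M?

Start with accepting vs non-accepting: {s2,s3,s4,s8} | {s0,s1,s5,s6,s7,s9}.
Split {s0,s1,s5,s6,s7,s9} by δ(·,a) → {s0,s1,s6,s7} and {s5,s9}.
No further refinement is possible. Final partition (3 blocks): {s2,s3,s4,s8} | {s0,s1,s6,s7} | {s5,s9}.
s1 and s7 lie in the same block of the stable partition, so they are equivalent — no string distinguishes them.

Yes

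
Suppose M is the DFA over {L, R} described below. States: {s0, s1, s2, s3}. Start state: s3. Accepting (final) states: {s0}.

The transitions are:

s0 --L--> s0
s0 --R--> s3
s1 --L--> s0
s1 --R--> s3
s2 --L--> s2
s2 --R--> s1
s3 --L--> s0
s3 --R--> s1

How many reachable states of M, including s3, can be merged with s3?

2

Reachable states from the start: {s0,s1,s3}. Unreachable: {s2} — drop them.
P0 = {s0} | {s1,s3}.
No further refinement is possible. Final partition (2 blocks): {s0} | {s1,s3}.
The equivalence class containing s3 is {s1,s3}, of size 2.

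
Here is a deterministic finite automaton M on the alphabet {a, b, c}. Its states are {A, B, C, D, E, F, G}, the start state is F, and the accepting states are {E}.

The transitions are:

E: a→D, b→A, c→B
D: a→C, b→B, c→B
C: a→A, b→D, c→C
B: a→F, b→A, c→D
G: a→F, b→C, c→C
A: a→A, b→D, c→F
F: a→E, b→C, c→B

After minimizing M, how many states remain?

Reachable states from the start: {A,B,C,D,E,F}. Unreachable: {G} — drop them.
Start with accepting vs non-accepting: {E} | {A,B,C,D,F}.
Split {A,B,C,D,F} by δ(·,a) → {A,B,C,D} and {F}.
Refine {A,B,C,D} on symbol a: members go to different blocks, giving {A,C,D} and {B}.
Refine {A,C,D} on symbol b: members go to different blocks, giving {A,C} and {D}.
Split {A,C} by δ(·,c) → {A} and {C}.
The partition is now stable with 6 blocks: {E} | {A} | {F} | {B} | {D} | {C}.

6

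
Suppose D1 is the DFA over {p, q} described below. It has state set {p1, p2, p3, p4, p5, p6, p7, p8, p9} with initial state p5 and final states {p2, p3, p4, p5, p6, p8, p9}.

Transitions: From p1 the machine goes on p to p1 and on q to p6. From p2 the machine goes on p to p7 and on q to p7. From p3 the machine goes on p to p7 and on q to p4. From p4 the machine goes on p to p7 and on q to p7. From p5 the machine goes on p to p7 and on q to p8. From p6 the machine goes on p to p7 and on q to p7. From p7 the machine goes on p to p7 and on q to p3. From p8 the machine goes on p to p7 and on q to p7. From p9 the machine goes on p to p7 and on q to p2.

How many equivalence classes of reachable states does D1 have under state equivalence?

3

First remove the unreachable states {p1,p2,p6,p9}; 5 states remain.
P0 = {p3,p4,p5,p8} | {p7}.
Refine {p3,p4,p5,p8} on symbol q: members go to different blocks, giving {p3,p5} and {p4,p8}.
The partition is now stable with 3 blocks: {p3,p5} | {p7} | {p4,p8}.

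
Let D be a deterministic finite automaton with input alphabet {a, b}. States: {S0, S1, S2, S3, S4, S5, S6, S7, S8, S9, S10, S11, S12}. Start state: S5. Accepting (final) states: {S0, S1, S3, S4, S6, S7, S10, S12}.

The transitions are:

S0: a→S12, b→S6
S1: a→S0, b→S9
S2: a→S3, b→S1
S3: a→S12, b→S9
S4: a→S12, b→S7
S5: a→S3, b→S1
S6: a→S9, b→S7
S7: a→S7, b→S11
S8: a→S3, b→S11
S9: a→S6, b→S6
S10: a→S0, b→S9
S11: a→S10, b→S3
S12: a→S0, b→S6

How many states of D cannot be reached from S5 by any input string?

3

Starting at S5 and following transitions, the reachable set is {S0, S1, S3, S5, S6, S7, S9, S10, S11, S12}. That leaves S2, S4, S8 unreachable — 3 in total.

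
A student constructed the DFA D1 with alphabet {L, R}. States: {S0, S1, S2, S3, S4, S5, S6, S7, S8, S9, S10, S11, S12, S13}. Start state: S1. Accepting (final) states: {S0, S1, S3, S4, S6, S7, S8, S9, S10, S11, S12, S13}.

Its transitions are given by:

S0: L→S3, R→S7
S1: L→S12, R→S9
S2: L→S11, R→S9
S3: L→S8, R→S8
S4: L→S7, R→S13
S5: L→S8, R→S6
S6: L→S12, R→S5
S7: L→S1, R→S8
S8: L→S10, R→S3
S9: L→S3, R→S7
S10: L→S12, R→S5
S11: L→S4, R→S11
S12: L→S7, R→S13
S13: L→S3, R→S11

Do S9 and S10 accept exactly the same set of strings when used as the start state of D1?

No

Reachable states from the start: {S1,S3,S4,S5,S6,S7,S8,S9,S10,S11,S12,S13}. Unreachable: {S0,S2} — drop them.
Initial partition by acceptance: {S1,S3,S4,S6,S7,S8,S9,S10,S11,S12,S13} | {S5}.
Split {S1,S3,S4,S6,S7,S8,S9,S10,S11,S12,S13} by δ(·,R) → {S1,S3,S4,S7,S8,S9,S11,S12,S13} and {S6,S10}.
Refine {S1,S3,S4,S7,S8,S9,S11,S12,S13} on symbol L: members go to different blocks, giving {S1,S3,S4,S7,S9,S11,S12,S13} and {S8}.
Split {S1,S3,S4,S7,S9,S11,S12,S13} by δ(·,L) → {S1,S4,S7,S9,S11,S12,S13} and {S3}.
Split {S1,S4,S7,S9,S11,S12,S13} by δ(·,L) → {S1,S4,S7,S11,S12} and {S9,S13}.
Split {S1,S4,S7,S11,S12} by δ(·,R) → {S1,S4,S12} and {S7} and {S11}.
Split {S1,S4,S12} by δ(·,L) → {S4,S12} and {S1}.
Split {S9,S13} by δ(·,R) → {S9} and {S13}.
Stable partition: {S4,S12} | {S5} | {S6,S10} | {S8} | {S3} | {S9} | {S7} | {S11} | {S1} | {S13} — 10 equivalence classes.
S9 and S10 end up in different blocks, so they are distinguishable. For instance, the string 'R' is accepted from only S9.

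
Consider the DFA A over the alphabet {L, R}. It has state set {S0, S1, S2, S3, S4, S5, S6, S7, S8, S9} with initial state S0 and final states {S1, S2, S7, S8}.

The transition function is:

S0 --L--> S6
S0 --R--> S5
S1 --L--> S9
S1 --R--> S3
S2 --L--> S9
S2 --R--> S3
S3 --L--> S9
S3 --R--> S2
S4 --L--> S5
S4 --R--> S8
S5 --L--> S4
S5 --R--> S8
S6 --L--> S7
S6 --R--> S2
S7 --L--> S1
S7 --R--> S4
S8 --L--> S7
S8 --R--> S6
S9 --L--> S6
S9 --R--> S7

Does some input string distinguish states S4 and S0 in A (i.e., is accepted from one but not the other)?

All states are reachable from the start state.
Initial partition by acceptance: {S1,S2,S7,S8} | {S0,S3,S4,S5,S6,S9}.
On input L, block {S1,S2,S7,S8} splits into {S1,S2} and {S7,S8}.
Refine {S0,S3,S4,S5,S6,S9} on symbol L: members go to different blocks, giving {S0,S3,S4,S5,S9} and {S6}.
Split {S0,S3,S4,S5,S9} by δ(·,L) → {S3,S4,S5} and {S0,S9}.
On input L, block {S3,S4,S5} splits into {S4,S5} and {S3}.
Split {S7,S8} by δ(·,L) → {S7} and {S8}.
On input R, block {S0,S9} splits into {S0} and {S9}.
The partition is now stable with 8 blocks: {S1,S2} | {S4,S5} | {S7} | {S6} | {S0} | {S3} | {S8} | {S9}.
S4 and S0 end up in different blocks, so they are distinguishable. For instance, the string 'R' is accepted from only S4.

Yes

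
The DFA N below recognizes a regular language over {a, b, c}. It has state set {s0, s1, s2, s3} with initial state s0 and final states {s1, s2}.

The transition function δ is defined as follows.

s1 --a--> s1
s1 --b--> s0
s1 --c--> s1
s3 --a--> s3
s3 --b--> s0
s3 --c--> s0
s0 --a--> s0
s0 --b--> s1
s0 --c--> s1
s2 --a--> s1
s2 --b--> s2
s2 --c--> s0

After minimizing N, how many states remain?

States {s2,s3} cannot be reached from the start state, so discard them.
P0 = {s1} | {s0}.
No further refinement is possible. Final partition (2 blocks): {s1} | {s0}.

2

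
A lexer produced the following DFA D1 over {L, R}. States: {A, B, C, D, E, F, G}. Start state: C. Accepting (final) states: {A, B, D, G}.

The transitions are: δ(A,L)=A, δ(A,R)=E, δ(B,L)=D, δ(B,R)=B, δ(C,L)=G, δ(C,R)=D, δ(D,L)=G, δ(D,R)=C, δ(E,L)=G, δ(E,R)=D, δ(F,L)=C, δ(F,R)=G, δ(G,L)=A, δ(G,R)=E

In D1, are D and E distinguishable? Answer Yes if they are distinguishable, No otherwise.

Yes

Reachable states from the start: {A,C,D,E,G}. Unreachable: {B,F} — drop them.
Initial partition by acceptance: {A,D,G} | {C,E}.
The partition is now stable with 2 blocks: {A,D,G} | {C,E}.
D and E end up in different blocks, so they are distinguishable. For instance, the string 'ε' is accepted from only D.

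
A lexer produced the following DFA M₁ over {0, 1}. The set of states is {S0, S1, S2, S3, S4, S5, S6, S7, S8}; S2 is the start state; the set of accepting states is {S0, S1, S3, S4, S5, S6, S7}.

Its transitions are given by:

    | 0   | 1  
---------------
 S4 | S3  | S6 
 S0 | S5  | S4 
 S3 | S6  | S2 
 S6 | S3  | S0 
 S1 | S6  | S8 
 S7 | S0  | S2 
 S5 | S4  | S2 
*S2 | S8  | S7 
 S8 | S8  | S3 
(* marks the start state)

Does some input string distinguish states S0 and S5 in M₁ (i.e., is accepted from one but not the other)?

Yes

Reachable states from the start: {S0,S2,S3,S4,S5,S6,S7,S8}. Unreachable: {S1} — drop them.
Initial partition by acceptance: {S0,S3,S4,S5,S6,S7} | {S2,S8}.
Split {S0,S3,S4,S5,S6,S7} by δ(·,1) → {S0,S4,S6} and {S3,S5,S7}.
The partition is now stable with 3 blocks: {S0,S4,S6} | {S2,S8} | {S3,S5,S7}.
S0 and S5 end up in different blocks, so they are distinguishable. For instance, the string '1' is accepted from only S0.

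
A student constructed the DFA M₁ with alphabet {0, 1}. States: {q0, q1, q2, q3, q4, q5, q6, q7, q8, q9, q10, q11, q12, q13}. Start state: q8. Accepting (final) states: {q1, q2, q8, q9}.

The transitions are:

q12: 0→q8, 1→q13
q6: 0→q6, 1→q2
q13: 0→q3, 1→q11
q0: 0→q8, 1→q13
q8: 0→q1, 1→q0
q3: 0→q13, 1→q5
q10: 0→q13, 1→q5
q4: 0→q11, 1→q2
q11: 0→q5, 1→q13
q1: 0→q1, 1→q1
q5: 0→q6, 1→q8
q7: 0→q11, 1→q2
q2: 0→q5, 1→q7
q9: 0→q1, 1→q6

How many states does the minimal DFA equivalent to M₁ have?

Reachable states from the start: {q0,q1,q2,q3,q5,q6,q7,q8,q11,q13}. Unreachable: {q4,q9,q10,q12} — drop them.
Start with accepting vs non-accepting: {q1,q2,q8} | {q0,q3,q5,q6,q7,q11,q13}.
On input 0, block {q1,q2,q8} splits into {q1,q8} and {q2}.
Split {q1,q8} by δ(·,1) → {q1} and {q8}.
Split {q0,q3,q5,q6,q7,q11,q13} by δ(·,0) → {q3,q5,q6,q7,q11,q13} and {q0}.
Refine {q3,q5,q6,q7,q11,q13} on symbol 1: members go to different blocks, giving {q3,q11,q13} and {q6,q7} and {q5}.
Refine {q3,q11,q13} on symbol 0: members go to different blocks, giving {q3,q13} and {q11}.
Refine {q3,q13} on symbol 1: members go to different blocks, giving {q3} and {q13}.
Split {q6,q7} by δ(·,0) → {q6} and {q7}.
The partition is now stable with 10 blocks: {q1} | {q3} | {q2} | {q8} | {q0} | {q6} | {q5} | {q11} | {q13} | {q7}.

10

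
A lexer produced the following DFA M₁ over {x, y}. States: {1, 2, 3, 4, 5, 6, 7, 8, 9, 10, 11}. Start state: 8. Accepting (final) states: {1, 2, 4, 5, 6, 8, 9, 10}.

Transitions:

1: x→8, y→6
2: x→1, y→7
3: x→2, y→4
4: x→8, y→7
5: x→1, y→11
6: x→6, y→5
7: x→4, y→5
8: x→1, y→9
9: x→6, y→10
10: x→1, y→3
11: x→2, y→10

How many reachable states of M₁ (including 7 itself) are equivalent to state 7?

Every state is reachable, so we keep all 11.
P0 = {1,2,4,5,6,8,9,10} | {3,7,11}.
On input y, block {1,2,4,5,6,8,9,10} splits into {1,6,8,9} and {2,4,5,10}.
On input y, block {1,6,8,9} splits into {1,8} and {6,9}.
The partition is now stable with 4 blocks: {1,8} | {3,7,11} | {2,4,5,10} | {6,9}.
State 7 belongs to the block {3,7,11}, which has 3 states.

3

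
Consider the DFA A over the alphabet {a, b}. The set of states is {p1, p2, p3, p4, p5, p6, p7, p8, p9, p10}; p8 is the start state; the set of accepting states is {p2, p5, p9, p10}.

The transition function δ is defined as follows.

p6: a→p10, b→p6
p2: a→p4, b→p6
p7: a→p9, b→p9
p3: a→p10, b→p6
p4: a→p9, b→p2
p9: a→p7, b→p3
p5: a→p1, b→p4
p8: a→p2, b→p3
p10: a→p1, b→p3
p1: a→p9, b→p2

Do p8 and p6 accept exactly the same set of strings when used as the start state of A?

States {p5} cannot be reached from the start state, so discard them.
Initial partition by acceptance: {p2,p9,p10} | {p1,p3,p4,p6,p7,p8}.
On input b, block {p1,p3,p4,p6,p7,p8} splits into {p1,p4,p7} and {p3,p6,p8}.
No further refinement is possible. Final partition (3 blocks): {p2,p9,p10} | {p1,p4,p7} | {p3,p6,p8}.
p8 and p6 lie in the same block of the stable partition, so they are equivalent — no string distinguishes them.

Yes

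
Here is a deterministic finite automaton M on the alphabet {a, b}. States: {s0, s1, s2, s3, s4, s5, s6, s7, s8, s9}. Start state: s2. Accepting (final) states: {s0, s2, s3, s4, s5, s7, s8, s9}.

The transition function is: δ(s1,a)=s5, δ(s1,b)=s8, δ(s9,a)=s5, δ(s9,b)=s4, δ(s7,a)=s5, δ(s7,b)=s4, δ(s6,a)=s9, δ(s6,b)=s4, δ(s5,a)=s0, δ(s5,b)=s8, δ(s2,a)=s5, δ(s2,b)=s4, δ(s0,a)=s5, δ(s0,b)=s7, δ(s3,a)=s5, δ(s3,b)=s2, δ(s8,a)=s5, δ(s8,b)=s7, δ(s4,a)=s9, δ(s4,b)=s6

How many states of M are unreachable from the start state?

BFS from s2 reaches {s0, s2, s4, s5, s6, s7, s8, s9}; the 2 state(s) s1, s3 are never visited.

2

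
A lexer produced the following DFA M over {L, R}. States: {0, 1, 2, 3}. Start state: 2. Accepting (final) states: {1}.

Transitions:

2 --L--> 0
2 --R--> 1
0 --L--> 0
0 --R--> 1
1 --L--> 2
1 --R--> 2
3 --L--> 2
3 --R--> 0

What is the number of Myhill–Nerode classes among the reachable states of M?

2

First remove the unreachable states {3}; 3 states remain.
P0 = {1} | {0,2}.
Stable partition: {1} | {0,2} — 2 equivalence classes.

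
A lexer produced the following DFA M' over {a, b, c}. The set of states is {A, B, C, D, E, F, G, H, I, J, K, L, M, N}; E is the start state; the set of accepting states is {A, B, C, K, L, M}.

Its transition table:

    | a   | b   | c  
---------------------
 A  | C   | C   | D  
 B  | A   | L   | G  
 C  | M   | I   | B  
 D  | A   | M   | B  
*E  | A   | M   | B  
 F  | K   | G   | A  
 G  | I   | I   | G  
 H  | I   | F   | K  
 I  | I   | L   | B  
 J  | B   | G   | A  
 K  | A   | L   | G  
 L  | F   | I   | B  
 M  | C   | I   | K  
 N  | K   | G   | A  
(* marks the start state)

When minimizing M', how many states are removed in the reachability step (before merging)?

No path from E leads to H, J, N; the other 11 states are all reachable.

3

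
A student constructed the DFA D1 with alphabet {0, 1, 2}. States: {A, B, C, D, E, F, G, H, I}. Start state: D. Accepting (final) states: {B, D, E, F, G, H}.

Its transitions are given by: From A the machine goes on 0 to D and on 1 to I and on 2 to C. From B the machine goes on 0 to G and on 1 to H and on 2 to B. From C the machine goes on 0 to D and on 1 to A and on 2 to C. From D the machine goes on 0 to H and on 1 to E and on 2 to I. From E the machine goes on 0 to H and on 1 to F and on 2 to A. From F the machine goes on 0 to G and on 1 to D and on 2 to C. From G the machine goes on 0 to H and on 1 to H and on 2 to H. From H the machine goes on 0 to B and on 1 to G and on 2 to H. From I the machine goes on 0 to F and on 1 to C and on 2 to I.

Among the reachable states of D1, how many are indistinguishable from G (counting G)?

P0 = {B,D,E,F,G,H} | {A,C,I}.
Split {B,D,E,F,G,H} by δ(·,2) → {B,G,H} and {D,E,F}.
The partition is now stable with 3 blocks: {B,G,H} | {A,C,I} | {D,E,F}.
The equivalence class containing G is {B,G,H}, of size 3.

3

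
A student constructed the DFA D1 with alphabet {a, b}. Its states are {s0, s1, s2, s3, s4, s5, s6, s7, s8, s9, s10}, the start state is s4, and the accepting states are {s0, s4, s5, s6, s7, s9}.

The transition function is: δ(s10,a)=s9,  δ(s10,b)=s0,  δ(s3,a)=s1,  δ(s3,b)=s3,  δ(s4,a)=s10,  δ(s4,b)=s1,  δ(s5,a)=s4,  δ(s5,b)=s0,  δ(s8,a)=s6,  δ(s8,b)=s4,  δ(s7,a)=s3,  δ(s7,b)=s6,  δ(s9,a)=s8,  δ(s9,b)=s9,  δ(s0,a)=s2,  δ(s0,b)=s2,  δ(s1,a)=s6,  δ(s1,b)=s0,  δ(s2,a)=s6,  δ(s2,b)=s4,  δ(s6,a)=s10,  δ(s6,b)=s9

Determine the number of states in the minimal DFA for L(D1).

3

First remove the unreachable states {s3,s5,s7}; 8 states remain.
P0 = {s0,s4,s6,s9} | {s1,s2,s8,s10}.
Split {s0,s4,s6,s9} by δ(·,b) → {s0,s4} and {s6,s9}.
No further refinement is possible. Final partition (3 blocks): {s0,s4} | {s1,s2,s8,s10} | {s6,s9}.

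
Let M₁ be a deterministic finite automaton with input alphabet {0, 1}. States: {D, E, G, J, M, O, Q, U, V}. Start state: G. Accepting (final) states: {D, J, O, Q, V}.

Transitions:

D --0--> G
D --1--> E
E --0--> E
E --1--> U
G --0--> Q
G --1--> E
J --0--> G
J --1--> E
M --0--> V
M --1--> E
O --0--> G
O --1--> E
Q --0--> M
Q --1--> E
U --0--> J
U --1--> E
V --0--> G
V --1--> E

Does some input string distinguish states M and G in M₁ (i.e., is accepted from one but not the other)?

No

Reachable states from the start: {E,G,J,M,Q,U,V}. Unreachable: {D,O} — drop them.
Initial partition by acceptance: {J,Q,V} | {E,G,M,U}.
On input 0, block {E,G,M,U} splits into {G,M,U} and {E}.
No further refinement is possible. Final partition (3 blocks): {J,Q,V} | {G,M,U} | {E}.
M and G lie in the same block of the stable partition, so they are equivalent — no string distinguishes them.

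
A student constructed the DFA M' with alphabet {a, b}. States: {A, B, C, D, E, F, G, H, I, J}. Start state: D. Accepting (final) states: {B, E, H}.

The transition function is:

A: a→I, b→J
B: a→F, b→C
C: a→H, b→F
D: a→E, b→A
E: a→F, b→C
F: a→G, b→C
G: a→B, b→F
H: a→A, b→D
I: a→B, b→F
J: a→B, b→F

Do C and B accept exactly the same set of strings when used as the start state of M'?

All states are reachable from the start state.
Start with accepting vs non-accepting: {B,E,H} | {A,C,D,F,G,I,J}.
On input a, block {A,C,D,F,G,I,J} splits into {C,D,G,I,J} and {A,F}.
Stable partition: {B,E,H} | {C,D,G,I,J} | {A,F} — 3 equivalence classes.
C and B end up in different blocks, so they are distinguishable. For instance, the string 'ε' is accepted from only B.

No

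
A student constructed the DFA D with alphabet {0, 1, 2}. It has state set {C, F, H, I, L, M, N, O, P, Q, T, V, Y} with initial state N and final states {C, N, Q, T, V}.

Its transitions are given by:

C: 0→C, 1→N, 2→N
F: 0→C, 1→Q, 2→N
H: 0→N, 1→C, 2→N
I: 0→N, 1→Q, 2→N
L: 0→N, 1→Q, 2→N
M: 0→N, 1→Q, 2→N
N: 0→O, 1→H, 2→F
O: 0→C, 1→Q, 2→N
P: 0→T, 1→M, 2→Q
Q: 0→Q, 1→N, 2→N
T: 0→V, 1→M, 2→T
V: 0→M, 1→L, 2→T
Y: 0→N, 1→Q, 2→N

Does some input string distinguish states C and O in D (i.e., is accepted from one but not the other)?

First remove the unreachable states {I,L,M,P,T,V,Y}; 6 states remain.
Initial partition by acceptance: {C,N,Q} | {F,H,O}.
Split {C,N,Q} by δ(·,0) → {C,Q} and {N}.
On input 0, block {F,H,O} splits into {F,O} and {H}.
Stable partition: {C,Q} | {F,O} | {N} | {H} — 4 equivalence classes.
C and O end up in different blocks, so they are distinguishable. For instance, the string 'ε' is accepted from only C.

Yes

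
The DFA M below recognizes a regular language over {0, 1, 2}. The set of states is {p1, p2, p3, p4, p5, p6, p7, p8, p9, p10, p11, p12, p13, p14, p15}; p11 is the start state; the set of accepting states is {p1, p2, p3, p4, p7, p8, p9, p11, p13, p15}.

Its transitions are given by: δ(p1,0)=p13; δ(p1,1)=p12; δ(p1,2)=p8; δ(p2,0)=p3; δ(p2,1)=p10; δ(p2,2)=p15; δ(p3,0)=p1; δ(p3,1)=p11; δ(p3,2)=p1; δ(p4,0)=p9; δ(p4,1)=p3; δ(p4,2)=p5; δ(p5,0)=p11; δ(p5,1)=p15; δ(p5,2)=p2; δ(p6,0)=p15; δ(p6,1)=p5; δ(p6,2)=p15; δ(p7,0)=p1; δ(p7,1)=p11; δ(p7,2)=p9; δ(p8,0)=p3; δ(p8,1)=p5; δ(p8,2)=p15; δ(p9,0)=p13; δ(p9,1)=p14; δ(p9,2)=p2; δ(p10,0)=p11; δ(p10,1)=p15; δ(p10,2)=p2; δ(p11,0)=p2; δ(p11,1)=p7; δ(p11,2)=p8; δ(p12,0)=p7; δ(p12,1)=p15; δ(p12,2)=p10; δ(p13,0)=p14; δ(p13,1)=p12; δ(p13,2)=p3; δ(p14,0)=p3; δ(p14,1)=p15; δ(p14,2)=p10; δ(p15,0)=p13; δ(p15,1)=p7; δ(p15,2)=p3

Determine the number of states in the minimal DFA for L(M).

First remove the unreachable states {p4,p6}; 13 states remain.
P0 = {p1,p2,p3,p7,p8,p9,p11,p13,p15} | {p5,p10,p12,p14}.
On input 0, block {p1,p2,p3,p7,p8,p9,p11,p13,p15} splits into {p1,p2,p3,p7,p8,p9,p11,p15} and {p13}.
Refine {p1,p2,p3,p7,p8,p9,p11,p15} on symbol 0: members go to different blocks, giving {p2,p3,p7,p8,p11} and {p1,p9,p15}.
On input 0, block {p2,p3,p7,p8,p11} splits into {p2,p8,p11} and {p3,p7}.
Refine {p2,p8,p11} on symbol 0: members go to different blocks, giving {p2,p8} and {p11}.
Refine {p5,p10,p12,p14} on symbol 0: members go to different blocks, giving {p5,p10} and {p12,p14}.
On input 1, block {p1,p9,p15} splits into {p1,p9} and {p15}.
No further refinement is possible. Final partition (8 blocks): {p2,p8} | {p5,p10} | {p13} | {p1,p9} | {p3,p7} | {p11} | {p12,p14} | {p15}.

8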